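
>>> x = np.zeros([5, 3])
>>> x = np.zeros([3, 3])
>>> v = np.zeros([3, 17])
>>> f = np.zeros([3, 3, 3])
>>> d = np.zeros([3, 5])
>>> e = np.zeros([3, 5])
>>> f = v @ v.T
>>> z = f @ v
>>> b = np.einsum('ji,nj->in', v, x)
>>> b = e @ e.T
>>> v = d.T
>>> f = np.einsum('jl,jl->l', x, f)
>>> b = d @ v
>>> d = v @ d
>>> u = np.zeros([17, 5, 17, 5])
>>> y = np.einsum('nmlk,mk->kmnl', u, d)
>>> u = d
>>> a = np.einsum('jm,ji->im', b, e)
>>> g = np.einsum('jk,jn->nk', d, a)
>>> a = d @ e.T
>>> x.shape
(3, 3)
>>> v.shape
(5, 3)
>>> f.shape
(3,)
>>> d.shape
(5, 5)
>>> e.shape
(3, 5)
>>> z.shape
(3, 17)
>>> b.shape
(3, 3)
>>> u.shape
(5, 5)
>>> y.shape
(5, 5, 17, 17)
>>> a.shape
(5, 3)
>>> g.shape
(3, 5)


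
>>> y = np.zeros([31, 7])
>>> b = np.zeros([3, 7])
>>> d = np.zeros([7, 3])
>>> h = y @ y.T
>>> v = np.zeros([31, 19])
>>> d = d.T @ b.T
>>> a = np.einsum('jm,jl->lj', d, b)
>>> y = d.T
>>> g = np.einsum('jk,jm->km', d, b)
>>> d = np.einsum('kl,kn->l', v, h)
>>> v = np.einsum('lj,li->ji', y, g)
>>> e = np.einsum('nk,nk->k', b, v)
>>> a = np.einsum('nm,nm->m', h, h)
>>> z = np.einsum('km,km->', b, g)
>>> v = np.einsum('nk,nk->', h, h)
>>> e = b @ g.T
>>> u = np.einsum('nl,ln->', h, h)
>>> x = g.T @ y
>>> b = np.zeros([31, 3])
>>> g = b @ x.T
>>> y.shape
(3, 3)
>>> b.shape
(31, 3)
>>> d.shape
(19,)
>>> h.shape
(31, 31)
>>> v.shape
()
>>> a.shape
(31,)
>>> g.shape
(31, 7)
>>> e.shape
(3, 3)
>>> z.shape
()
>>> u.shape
()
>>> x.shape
(7, 3)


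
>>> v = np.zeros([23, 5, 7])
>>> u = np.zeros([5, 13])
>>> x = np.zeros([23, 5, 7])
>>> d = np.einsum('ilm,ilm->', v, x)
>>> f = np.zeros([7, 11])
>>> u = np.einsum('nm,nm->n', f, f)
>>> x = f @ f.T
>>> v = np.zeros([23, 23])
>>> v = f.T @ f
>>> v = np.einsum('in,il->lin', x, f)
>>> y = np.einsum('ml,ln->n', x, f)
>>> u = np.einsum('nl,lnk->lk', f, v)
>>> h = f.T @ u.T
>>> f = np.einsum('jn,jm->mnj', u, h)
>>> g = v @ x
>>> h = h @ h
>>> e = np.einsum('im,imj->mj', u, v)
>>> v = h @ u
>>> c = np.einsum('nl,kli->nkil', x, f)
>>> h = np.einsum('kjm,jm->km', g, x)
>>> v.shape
(11, 7)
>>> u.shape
(11, 7)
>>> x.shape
(7, 7)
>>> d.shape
()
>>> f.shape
(11, 7, 11)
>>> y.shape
(11,)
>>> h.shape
(11, 7)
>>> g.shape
(11, 7, 7)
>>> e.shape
(7, 7)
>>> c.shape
(7, 11, 11, 7)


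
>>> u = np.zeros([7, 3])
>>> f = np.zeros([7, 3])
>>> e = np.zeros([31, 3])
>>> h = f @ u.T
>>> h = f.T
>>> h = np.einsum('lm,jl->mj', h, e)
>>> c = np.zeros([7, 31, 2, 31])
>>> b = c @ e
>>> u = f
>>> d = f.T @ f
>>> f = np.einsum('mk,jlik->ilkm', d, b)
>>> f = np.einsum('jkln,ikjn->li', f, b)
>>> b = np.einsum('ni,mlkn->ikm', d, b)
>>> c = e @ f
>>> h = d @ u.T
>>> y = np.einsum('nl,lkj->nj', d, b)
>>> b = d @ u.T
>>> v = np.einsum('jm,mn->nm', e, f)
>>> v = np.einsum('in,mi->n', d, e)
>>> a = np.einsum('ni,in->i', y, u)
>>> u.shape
(7, 3)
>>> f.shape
(3, 7)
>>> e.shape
(31, 3)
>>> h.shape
(3, 7)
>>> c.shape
(31, 7)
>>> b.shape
(3, 7)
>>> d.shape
(3, 3)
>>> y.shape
(3, 7)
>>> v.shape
(3,)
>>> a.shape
(7,)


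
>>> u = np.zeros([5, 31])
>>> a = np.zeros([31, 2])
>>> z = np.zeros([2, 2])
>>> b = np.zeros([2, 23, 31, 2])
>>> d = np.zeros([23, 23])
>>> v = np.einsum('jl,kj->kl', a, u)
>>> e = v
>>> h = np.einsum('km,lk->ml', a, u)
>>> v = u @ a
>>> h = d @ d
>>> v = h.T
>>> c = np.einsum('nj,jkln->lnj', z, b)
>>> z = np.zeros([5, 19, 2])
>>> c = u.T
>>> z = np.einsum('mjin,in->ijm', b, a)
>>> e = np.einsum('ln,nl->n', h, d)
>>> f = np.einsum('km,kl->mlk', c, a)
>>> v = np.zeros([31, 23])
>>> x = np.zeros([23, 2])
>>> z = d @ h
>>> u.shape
(5, 31)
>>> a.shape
(31, 2)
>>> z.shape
(23, 23)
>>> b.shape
(2, 23, 31, 2)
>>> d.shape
(23, 23)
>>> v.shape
(31, 23)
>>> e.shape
(23,)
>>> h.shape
(23, 23)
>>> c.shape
(31, 5)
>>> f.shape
(5, 2, 31)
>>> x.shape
(23, 2)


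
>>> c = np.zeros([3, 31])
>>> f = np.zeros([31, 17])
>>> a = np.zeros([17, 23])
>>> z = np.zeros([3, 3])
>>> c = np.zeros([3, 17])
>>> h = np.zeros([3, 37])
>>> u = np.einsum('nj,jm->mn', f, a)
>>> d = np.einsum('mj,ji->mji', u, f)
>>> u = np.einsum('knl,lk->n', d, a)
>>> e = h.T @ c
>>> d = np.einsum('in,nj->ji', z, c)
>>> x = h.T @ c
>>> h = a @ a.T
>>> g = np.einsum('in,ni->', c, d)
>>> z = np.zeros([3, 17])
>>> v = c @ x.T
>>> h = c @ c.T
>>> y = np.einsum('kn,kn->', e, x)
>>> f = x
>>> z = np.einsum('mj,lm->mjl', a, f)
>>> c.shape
(3, 17)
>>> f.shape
(37, 17)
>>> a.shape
(17, 23)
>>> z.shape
(17, 23, 37)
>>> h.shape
(3, 3)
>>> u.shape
(31,)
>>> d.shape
(17, 3)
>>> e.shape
(37, 17)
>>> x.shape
(37, 17)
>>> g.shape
()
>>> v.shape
(3, 37)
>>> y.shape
()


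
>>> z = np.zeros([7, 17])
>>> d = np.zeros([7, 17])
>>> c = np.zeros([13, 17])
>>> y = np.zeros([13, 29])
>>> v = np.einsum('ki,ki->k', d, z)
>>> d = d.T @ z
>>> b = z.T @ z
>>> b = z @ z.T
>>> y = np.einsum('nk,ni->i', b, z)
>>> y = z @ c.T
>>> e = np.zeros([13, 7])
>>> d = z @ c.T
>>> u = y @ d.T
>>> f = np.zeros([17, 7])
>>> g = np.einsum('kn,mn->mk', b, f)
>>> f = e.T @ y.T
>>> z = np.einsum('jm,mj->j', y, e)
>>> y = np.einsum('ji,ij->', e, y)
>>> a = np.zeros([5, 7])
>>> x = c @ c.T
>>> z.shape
(7,)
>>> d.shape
(7, 13)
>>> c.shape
(13, 17)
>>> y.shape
()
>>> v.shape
(7,)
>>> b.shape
(7, 7)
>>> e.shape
(13, 7)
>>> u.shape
(7, 7)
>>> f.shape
(7, 7)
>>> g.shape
(17, 7)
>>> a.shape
(5, 7)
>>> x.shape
(13, 13)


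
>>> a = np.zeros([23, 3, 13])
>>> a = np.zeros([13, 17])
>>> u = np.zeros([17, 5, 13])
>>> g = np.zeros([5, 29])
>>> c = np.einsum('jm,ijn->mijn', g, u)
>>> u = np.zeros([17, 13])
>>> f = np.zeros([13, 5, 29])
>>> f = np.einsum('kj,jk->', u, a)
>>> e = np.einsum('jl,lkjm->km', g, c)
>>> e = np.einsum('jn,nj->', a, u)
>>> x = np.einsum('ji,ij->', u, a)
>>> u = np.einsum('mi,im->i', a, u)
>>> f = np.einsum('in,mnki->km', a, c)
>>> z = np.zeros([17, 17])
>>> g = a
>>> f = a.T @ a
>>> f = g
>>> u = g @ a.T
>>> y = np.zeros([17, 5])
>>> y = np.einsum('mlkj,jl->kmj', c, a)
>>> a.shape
(13, 17)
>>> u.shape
(13, 13)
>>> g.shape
(13, 17)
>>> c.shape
(29, 17, 5, 13)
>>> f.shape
(13, 17)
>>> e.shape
()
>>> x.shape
()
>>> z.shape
(17, 17)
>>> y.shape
(5, 29, 13)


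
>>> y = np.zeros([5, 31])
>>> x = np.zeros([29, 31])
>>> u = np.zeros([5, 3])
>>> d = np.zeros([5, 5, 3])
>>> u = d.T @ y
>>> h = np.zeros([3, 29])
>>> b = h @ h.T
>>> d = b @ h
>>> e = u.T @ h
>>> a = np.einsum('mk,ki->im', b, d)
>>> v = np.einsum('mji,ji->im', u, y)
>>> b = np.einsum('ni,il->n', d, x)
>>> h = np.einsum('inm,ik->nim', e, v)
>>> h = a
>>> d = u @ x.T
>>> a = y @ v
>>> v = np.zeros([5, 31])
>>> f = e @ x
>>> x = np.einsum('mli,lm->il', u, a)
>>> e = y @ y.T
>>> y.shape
(5, 31)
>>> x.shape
(31, 5)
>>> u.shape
(3, 5, 31)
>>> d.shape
(3, 5, 29)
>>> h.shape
(29, 3)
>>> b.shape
(3,)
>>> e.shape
(5, 5)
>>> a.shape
(5, 3)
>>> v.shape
(5, 31)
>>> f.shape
(31, 5, 31)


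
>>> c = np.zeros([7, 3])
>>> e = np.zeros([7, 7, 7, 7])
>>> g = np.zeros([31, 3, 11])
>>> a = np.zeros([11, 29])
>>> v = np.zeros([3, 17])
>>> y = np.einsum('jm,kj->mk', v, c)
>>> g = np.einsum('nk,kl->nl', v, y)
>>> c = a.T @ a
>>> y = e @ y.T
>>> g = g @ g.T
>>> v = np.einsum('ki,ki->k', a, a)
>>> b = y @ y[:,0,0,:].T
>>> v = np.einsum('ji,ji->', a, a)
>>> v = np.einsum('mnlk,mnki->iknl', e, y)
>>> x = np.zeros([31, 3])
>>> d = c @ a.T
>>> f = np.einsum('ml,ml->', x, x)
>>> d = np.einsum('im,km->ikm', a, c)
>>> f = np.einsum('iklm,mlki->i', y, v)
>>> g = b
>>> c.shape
(29, 29)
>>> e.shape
(7, 7, 7, 7)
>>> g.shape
(7, 7, 7, 7)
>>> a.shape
(11, 29)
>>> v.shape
(17, 7, 7, 7)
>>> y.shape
(7, 7, 7, 17)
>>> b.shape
(7, 7, 7, 7)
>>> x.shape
(31, 3)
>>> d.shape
(11, 29, 29)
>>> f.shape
(7,)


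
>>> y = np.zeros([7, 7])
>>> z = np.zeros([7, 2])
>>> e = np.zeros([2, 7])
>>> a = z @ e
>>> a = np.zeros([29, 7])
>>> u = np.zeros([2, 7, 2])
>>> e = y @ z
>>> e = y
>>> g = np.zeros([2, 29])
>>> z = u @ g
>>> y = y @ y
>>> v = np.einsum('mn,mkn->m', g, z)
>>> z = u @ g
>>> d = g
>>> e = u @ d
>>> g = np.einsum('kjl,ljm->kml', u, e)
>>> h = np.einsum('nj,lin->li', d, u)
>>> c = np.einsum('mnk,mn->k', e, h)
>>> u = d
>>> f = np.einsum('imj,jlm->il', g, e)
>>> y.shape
(7, 7)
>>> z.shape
(2, 7, 29)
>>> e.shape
(2, 7, 29)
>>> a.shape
(29, 7)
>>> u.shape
(2, 29)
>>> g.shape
(2, 29, 2)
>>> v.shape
(2,)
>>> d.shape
(2, 29)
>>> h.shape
(2, 7)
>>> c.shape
(29,)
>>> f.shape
(2, 7)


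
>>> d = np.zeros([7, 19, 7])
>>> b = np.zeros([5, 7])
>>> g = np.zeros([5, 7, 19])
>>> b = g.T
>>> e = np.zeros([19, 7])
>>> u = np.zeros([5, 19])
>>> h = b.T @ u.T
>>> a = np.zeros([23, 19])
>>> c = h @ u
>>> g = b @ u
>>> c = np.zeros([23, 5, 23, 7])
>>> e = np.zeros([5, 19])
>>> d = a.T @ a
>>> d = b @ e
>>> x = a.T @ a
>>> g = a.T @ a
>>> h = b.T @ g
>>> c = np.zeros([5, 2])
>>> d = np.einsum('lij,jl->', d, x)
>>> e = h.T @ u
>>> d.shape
()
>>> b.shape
(19, 7, 5)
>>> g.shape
(19, 19)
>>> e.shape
(19, 7, 19)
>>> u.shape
(5, 19)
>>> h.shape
(5, 7, 19)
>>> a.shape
(23, 19)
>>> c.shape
(5, 2)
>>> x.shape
(19, 19)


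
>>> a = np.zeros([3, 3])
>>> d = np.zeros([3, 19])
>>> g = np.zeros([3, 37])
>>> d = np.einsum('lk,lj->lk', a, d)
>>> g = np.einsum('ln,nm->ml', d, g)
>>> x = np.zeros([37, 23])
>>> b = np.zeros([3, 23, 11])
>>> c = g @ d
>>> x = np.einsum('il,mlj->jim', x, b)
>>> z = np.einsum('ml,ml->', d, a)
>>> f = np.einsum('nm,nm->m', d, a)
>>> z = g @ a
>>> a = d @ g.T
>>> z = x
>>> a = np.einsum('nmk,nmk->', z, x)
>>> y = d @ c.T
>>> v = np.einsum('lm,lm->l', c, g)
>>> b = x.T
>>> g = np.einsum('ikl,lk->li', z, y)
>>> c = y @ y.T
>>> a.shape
()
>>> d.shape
(3, 3)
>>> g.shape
(3, 11)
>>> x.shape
(11, 37, 3)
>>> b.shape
(3, 37, 11)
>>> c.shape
(3, 3)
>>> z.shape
(11, 37, 3)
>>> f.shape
(3,)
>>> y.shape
(3, 37)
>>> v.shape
(37,)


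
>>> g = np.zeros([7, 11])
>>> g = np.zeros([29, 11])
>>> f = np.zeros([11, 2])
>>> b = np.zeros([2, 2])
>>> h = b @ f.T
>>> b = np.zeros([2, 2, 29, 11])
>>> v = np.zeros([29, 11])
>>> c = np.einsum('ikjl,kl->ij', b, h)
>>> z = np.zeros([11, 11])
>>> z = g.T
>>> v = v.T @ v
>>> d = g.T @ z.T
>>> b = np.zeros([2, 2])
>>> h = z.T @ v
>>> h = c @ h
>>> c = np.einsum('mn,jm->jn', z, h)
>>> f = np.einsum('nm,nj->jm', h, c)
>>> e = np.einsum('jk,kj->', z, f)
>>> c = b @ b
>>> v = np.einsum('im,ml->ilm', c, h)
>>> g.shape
(29, 11)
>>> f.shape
(29, 11)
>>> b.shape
(2, 2)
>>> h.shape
(2, 11)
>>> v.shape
(2, 11, 2)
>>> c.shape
(2, 2)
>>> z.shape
(11, 29)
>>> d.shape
(11, 11)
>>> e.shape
()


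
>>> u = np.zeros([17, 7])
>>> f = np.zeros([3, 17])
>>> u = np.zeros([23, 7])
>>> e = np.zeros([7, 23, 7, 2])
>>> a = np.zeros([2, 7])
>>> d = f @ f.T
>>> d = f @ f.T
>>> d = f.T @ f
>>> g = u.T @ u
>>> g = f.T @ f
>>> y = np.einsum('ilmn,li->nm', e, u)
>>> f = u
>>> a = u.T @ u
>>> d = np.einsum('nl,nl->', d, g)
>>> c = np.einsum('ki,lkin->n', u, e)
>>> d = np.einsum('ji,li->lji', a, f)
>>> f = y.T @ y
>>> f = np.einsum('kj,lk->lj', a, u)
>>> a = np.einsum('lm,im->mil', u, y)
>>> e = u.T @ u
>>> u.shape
(23, 7)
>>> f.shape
(23, 7)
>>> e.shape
(7, 7)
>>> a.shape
(7, 2, 23)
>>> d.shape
(23, 7, 7)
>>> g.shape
(17, 17)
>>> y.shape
(2, 7)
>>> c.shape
(2,)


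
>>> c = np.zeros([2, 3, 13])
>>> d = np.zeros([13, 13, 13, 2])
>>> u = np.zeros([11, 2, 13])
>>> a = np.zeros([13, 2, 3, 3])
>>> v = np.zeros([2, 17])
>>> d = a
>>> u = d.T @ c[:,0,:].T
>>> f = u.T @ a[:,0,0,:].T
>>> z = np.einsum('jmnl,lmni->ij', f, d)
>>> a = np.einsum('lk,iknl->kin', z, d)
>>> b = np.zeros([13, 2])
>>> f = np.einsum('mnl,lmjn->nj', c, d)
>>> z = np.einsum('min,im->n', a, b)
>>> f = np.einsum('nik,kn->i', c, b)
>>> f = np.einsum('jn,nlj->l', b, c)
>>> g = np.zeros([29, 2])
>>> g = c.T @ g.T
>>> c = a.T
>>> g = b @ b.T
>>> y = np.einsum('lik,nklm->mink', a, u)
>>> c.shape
(3, 13, 2)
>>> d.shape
(13, 2, 3, 3)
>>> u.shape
(3, 3, 2, 2)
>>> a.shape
(2, 13, 3)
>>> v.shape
(2, 17)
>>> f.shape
(3,)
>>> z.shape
(3,)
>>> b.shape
(13, 2)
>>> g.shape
(13, 13)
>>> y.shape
(2, 13, 3, 3)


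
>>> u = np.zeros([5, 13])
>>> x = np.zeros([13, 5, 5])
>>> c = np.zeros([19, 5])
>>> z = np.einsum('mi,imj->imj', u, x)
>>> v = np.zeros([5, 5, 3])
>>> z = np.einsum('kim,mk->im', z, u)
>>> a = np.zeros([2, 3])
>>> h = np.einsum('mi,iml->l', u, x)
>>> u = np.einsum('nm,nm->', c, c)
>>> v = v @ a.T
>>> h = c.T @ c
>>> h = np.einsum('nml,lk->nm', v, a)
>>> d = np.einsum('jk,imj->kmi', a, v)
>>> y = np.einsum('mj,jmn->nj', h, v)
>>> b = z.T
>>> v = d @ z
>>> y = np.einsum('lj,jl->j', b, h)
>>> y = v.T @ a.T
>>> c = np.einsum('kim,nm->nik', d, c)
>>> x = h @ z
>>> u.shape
()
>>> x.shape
(5, 5)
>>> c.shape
(19, 5, 3)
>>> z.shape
(5, 5)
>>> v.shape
(3, 5, 5)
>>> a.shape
(2, 3)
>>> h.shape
(5, 5)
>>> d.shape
(3, 5, 5)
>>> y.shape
(5, 5, 2)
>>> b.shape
(5, 5)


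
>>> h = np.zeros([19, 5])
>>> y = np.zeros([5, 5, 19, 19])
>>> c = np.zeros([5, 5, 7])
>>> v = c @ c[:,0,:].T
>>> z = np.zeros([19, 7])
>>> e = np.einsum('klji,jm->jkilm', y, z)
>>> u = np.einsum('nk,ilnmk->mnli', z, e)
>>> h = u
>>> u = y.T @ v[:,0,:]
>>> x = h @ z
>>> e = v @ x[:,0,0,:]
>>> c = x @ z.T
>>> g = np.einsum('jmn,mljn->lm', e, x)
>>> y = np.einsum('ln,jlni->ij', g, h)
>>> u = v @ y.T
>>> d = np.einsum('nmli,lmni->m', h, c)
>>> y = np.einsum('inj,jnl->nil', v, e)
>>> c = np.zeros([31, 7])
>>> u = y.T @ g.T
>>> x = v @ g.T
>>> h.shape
(5, 19, 5, 19)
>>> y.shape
(5, 5, 7)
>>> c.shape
(31, 7)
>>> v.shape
(5, 5, 5)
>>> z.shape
(19, 7)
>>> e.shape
(5, 5, 7)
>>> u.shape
(7, 5, 19)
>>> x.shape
(5, 5, 19)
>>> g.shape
(19, 5)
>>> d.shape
(19,)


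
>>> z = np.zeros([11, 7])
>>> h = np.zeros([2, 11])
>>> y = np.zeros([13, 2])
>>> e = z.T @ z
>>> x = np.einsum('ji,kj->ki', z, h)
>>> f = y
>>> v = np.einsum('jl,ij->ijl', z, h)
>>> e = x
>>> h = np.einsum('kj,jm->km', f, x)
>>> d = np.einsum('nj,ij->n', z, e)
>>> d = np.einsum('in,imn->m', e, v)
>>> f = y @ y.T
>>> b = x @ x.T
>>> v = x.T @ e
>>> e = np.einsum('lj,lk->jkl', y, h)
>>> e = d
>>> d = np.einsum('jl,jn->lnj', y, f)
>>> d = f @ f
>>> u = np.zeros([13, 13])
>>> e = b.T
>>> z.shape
(11, 7)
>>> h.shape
(13, 7)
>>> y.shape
(13, 2)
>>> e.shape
(2, 2)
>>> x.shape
(2, 7)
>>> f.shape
(13, 13)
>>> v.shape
(7, 7)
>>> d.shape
(13, 13)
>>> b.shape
(2, 2)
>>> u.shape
(13, 13)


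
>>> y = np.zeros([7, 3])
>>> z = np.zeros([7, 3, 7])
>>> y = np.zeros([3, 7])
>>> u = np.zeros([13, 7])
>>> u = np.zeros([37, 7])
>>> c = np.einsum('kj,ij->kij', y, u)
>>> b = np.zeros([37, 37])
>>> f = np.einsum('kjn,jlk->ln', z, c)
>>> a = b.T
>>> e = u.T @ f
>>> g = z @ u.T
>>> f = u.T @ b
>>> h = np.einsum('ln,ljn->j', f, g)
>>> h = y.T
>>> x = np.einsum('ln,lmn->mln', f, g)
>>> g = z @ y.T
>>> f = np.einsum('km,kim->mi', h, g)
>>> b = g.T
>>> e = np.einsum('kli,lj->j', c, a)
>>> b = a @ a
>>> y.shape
(3, 7)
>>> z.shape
(7, 3, 7)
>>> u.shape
(37, 7)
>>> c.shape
(3, 37, 7)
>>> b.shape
(37, 37)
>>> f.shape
(3, 3)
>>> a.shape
(37, 37)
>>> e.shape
(37,)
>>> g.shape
(7, 3, 3)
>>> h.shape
(7, 3)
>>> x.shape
(3, 7, 37)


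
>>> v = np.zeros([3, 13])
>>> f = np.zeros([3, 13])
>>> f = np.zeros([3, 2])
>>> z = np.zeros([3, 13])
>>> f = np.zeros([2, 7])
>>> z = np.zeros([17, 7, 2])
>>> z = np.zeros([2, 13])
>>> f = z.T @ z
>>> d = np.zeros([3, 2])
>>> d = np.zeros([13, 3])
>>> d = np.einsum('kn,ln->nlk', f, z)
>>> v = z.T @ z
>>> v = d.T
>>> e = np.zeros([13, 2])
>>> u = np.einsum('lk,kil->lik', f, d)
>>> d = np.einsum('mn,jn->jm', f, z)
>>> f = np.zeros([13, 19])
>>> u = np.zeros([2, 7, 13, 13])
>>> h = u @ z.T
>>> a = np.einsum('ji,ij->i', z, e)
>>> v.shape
(13, 2, 13)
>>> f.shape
(13, 19)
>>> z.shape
(2, 13)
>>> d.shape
(2, 13)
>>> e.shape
(13, 2)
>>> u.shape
(2, 7, 13, 13)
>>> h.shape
(2, 7, 13, 2)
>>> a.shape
(13,)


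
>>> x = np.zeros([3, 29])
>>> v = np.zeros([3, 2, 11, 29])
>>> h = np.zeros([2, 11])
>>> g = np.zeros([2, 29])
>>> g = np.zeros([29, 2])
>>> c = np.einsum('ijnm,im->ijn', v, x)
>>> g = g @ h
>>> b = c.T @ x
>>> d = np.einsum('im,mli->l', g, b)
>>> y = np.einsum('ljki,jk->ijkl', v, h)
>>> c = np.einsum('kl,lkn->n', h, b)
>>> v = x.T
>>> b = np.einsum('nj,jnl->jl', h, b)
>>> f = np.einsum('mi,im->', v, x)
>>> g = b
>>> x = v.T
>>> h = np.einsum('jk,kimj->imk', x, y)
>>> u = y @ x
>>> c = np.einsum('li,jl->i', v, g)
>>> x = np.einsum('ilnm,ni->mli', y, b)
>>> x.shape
(3, 2, 29)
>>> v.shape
(29, 3)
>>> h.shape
(2, 11, 29)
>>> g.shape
(11, 29)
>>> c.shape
(3,)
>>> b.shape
(11, 29)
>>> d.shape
(2,)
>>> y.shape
(29, 2, 11, 3)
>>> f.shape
()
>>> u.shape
(29, 2, 11, 29)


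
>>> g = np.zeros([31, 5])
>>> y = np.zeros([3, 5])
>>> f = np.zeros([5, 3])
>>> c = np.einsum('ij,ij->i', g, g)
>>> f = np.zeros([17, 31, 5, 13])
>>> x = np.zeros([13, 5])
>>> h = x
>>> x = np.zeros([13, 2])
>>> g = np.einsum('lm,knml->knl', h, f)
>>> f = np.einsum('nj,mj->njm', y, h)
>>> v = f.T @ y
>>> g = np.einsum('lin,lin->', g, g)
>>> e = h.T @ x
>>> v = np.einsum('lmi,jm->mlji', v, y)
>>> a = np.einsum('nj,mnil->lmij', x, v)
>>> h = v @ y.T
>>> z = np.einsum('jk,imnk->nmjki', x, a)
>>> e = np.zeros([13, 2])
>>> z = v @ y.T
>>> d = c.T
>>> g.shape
()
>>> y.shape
(3, 5)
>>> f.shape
(3, 5, 13)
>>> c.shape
(31,)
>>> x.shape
(13, 2)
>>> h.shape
(5, 13, 3, 3)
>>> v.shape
(5, 13, 3, 5)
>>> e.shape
(13, 2)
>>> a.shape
(5, 5, 3, 2)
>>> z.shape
(5, 13, 3, 3)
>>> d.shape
(31,)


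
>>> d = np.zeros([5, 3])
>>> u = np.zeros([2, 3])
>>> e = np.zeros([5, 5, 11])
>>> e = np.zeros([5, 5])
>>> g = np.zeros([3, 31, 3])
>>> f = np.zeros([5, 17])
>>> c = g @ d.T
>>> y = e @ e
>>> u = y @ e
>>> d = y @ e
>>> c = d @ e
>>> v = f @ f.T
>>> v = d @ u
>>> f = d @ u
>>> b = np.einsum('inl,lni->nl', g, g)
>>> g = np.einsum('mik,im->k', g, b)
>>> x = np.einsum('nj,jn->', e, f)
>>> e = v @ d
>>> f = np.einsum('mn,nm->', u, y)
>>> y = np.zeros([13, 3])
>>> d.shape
(5, 5)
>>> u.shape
(5, 5)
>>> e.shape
(5, 5)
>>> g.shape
(3,)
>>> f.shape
()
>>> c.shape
(5, 5)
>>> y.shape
(13, 3)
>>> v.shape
(5, 5)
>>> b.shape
(31, 3)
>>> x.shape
()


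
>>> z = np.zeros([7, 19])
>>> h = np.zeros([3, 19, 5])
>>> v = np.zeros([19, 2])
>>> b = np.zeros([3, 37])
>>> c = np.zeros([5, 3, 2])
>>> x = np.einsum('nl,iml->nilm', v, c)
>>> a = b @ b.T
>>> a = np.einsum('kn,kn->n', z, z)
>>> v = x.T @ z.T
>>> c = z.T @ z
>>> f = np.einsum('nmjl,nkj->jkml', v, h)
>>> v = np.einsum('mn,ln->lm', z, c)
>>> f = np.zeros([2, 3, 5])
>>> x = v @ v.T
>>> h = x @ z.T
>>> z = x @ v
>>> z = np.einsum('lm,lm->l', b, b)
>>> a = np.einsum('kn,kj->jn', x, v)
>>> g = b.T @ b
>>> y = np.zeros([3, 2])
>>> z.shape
(3,)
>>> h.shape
(19, 7)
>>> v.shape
(19, 7)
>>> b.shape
(3, 37)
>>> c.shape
(19, 19)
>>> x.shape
(19, 19)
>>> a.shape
(7, 19)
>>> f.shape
(2, 3, 5)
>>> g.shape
(37, 37)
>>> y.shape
(3, 2)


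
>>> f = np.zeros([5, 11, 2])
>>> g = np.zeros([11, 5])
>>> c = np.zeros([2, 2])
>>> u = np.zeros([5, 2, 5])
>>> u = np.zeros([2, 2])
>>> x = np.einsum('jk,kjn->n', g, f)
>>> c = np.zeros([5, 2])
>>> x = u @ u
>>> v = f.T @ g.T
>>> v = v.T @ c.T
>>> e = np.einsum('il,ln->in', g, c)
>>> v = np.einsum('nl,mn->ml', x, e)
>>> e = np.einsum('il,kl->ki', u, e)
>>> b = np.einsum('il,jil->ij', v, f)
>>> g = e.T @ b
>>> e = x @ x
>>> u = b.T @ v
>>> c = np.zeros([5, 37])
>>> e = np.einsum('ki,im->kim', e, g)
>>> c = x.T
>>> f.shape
(5, 11, 2)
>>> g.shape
(2, 5)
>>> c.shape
(2, 2)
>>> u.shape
(5, 2)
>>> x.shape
(2, 2)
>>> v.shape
(11, 2)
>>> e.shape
(2, 2, 5)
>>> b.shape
(11, 5)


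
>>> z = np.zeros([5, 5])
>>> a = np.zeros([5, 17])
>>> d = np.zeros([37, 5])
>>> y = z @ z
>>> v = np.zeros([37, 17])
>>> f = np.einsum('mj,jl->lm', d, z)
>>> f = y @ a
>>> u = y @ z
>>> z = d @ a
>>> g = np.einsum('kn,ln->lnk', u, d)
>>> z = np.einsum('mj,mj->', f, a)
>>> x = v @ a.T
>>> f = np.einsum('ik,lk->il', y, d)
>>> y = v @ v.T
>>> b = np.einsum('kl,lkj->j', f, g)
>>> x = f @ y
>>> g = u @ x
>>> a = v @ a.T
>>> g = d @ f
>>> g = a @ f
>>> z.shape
()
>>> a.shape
(37, 5)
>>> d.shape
(37, 5)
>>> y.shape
(37, 37)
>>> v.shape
(37, 17)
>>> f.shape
(5, 37)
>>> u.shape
(5, 5)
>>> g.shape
(37, 37)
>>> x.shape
(5, 37)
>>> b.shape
(5,)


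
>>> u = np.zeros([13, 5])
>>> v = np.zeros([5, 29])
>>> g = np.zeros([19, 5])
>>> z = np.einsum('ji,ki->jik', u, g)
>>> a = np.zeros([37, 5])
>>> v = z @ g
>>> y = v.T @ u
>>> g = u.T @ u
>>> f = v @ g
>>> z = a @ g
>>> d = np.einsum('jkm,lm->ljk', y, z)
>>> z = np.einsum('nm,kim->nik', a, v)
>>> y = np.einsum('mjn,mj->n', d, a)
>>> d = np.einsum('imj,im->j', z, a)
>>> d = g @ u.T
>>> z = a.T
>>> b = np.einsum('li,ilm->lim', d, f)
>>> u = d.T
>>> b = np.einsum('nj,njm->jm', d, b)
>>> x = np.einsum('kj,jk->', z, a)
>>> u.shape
(13, 5)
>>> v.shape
(13, 5, 5)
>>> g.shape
(5, 5)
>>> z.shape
(5, 37)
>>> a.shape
(37, 5)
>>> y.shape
(5,)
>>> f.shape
(13, 5, 5)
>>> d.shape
(5, 13)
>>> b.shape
(13, 5)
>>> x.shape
()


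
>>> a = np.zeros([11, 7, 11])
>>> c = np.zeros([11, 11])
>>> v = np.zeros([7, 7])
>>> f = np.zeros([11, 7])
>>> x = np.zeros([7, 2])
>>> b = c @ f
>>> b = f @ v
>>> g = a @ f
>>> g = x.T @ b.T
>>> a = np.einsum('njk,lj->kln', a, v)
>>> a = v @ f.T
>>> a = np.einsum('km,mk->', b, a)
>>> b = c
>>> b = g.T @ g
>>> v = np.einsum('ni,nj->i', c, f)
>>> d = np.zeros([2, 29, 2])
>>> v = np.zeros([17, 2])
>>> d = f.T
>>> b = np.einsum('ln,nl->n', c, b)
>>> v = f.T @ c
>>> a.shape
()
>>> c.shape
(11, 11)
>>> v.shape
(7, 11)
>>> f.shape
(11, 7)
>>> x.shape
(7, 2)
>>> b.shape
(11,)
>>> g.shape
(2, 11)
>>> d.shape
(7, 11)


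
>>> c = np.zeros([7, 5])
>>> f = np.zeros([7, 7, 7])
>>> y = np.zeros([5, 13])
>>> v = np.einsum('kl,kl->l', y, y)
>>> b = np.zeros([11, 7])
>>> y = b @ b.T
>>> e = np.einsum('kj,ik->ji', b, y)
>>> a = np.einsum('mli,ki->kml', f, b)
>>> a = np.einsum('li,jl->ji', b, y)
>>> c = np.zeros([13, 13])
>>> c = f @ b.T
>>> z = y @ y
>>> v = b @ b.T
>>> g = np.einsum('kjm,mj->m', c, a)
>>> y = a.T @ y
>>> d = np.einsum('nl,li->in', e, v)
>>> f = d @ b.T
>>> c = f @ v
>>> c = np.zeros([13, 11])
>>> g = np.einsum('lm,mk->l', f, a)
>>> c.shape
(13, 11)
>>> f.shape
(11, 11)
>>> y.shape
(7, 11)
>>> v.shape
(11, 11)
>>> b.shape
(11, 7)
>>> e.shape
(7, 11)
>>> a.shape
(11, 7)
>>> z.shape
(11, 11)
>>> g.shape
(11,)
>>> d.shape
(11, 7)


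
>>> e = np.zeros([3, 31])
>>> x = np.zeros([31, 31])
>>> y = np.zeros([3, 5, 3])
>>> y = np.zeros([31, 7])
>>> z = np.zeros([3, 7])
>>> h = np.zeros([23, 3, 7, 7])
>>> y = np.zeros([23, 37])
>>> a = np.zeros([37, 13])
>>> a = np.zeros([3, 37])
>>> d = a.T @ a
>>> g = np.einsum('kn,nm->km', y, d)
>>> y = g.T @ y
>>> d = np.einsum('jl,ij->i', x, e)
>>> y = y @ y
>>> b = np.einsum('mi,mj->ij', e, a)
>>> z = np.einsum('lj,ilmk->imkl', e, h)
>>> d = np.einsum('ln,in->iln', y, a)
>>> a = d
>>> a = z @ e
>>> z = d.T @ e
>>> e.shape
(3, 31)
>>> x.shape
(31, 31)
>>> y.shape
(37, 37)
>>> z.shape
(37, 37, 31)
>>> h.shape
(23, 3, 7, 7)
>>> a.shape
(23, 7, 7, 31)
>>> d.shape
(3, 37, 37)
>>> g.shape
(23, 37)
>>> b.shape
(31, 37)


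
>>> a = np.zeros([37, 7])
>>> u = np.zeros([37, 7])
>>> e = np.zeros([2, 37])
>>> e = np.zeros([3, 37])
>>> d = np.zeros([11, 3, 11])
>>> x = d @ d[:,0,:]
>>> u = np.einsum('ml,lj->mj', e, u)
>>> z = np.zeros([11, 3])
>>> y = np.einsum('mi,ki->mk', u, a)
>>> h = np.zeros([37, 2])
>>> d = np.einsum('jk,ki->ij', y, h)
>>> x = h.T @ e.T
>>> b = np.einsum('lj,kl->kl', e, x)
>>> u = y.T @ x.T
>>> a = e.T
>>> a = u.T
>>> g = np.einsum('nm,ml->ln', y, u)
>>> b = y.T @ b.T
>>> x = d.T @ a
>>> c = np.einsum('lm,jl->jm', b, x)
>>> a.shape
(2, 37)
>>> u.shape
(37, 2)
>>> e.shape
(3, 37)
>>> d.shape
(2, 3)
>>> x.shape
(3, 37)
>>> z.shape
(11, 3)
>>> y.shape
(3, 37)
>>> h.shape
(37, 2)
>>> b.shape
(37, 2)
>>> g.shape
(2, 3)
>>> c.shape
(3, 2)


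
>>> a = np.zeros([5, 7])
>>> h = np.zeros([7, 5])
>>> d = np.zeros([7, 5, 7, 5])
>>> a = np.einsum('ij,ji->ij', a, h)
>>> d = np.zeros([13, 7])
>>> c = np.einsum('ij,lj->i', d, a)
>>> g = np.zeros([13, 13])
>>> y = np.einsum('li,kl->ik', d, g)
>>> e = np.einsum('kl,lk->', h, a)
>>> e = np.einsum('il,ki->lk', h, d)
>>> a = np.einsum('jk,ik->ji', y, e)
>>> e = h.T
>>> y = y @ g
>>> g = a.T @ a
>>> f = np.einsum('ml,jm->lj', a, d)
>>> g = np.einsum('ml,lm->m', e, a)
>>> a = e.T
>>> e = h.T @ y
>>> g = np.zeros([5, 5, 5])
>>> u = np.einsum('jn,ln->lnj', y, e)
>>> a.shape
(7, 5)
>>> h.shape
(7, 5)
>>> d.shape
(13, 7)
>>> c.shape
(13,)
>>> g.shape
(5, 5, 5)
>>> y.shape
(7, 13)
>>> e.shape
(5, 13)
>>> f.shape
(5, 13)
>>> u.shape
(5, 13, 7)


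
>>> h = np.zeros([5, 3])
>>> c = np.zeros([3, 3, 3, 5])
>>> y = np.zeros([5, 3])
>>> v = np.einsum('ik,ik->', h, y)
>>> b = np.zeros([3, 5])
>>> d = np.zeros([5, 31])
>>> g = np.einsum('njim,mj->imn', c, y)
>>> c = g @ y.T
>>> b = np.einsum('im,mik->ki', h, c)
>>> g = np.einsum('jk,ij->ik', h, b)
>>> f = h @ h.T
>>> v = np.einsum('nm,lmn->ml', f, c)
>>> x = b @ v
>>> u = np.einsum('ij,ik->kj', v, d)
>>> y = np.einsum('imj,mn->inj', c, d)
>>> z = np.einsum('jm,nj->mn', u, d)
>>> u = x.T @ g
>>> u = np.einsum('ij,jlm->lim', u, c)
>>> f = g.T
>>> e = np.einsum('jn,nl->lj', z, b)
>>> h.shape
(5, 3)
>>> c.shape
(3, 5, 5)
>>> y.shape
(3, 31, 5)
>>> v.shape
(5, 3)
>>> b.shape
(5, 5)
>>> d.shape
(5, 31)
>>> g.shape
(5, 3)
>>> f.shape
(3, 5)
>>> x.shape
(5, 3)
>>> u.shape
(5, 3, 5)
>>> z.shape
(3, 5)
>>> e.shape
(5, 3)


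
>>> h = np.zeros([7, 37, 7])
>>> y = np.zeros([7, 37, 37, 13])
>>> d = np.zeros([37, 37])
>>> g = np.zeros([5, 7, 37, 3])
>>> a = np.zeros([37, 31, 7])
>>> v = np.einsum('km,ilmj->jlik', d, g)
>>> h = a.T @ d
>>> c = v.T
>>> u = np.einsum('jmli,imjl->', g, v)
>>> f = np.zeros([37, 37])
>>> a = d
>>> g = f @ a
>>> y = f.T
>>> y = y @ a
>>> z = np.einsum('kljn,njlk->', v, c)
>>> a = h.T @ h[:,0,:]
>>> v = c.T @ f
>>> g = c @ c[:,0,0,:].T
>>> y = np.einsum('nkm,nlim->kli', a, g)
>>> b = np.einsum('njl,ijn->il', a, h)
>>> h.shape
(7, 31, 37)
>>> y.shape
(31, 5, 7)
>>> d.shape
(37, 37)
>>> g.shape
(37, 5, 7, 37)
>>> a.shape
(37, 31, 37)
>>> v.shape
(3, 7, 5, 37)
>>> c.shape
(37, 5, 7, 3)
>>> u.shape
()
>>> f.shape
(37, 37)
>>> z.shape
()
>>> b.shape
(7, 37)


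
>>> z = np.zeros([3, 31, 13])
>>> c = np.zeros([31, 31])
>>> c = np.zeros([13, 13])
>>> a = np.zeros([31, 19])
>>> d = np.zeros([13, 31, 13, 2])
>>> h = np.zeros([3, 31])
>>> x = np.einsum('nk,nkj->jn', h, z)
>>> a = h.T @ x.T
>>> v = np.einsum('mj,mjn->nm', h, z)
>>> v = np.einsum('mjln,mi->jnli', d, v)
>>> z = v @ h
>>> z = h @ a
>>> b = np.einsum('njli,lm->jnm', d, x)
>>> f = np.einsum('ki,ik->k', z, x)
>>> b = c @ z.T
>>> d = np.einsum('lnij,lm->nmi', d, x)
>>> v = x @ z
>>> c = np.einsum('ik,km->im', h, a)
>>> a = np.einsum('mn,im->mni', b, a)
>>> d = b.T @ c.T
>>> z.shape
(3, 13)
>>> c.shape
(3, 13)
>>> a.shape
(13, 3, 31)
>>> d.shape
(3, 3)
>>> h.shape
(3, 31)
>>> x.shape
(13, 3)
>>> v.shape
(13, 13)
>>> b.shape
(13, 3)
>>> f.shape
(3,)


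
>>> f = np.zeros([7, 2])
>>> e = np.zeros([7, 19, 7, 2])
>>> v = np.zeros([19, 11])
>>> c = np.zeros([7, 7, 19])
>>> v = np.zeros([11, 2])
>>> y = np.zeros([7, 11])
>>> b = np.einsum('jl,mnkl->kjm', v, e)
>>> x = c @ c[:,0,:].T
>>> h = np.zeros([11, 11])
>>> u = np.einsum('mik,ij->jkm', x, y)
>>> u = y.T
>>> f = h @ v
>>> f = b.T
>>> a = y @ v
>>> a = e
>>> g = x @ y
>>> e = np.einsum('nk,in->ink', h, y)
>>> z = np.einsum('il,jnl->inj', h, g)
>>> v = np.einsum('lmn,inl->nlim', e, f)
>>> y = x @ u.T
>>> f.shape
(7, 11, 7)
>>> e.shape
(7, 11, 11)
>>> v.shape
(11, 7, 7, 11)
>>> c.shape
(7, 7, 19)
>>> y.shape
(7, 7, 11)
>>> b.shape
(7, 11, 7)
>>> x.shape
(7, 7, 7)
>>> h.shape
(11, 11)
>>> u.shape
(11, 7)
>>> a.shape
(7, 19, 7, 2)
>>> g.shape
(7, 7, 11)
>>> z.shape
(11, 7, 7)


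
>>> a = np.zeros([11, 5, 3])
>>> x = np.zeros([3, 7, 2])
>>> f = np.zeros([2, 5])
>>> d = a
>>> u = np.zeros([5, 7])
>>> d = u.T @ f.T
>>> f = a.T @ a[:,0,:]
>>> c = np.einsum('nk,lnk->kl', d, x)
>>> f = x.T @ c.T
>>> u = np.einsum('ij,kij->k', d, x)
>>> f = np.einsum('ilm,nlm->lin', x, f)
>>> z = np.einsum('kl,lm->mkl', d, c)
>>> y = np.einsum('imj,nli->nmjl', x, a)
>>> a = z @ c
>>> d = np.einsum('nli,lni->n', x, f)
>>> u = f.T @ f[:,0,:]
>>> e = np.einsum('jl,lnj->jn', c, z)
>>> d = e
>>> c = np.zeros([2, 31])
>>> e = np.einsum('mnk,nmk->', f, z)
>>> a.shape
(3, 7, 3)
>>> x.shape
(3, 7, 2)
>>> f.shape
(7, 3, 2)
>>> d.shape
(2, 7)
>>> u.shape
(2, 3, 2)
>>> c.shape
(2, 31)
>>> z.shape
(3, 7, 2)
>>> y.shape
(11, 7, 2, 5)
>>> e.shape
()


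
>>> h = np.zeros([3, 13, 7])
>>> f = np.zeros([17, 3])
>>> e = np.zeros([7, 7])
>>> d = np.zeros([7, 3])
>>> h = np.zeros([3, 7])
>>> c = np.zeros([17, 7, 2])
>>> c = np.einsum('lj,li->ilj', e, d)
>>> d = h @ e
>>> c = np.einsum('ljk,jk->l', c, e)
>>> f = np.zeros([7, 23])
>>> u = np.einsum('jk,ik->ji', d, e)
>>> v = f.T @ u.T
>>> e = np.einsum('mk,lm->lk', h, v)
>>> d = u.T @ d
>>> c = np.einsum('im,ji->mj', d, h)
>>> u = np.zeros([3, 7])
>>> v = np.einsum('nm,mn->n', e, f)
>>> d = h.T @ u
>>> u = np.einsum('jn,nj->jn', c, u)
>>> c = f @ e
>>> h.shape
(3, 7)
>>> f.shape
(7, 23)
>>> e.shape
(23, 7)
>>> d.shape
(7, 7)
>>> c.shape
(7, 7)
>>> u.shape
(7, 3)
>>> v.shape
(23,)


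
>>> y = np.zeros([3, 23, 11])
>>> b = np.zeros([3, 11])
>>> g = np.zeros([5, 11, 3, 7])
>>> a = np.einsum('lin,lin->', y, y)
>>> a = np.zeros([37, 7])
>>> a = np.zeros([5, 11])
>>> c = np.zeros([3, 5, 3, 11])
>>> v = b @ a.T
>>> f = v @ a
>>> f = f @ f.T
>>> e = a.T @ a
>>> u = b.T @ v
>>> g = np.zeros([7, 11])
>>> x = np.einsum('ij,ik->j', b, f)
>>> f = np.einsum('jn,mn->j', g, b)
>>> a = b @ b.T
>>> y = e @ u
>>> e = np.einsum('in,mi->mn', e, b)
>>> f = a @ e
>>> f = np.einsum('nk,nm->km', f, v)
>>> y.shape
(11, 5)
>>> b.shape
(3, 11)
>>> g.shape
(7, 11)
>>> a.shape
(3, 3)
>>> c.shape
(3, 5, 3, 11)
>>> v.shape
(3, 5)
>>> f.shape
(11, 5)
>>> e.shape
(3, 11)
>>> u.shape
(11, 5)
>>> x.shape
(11,)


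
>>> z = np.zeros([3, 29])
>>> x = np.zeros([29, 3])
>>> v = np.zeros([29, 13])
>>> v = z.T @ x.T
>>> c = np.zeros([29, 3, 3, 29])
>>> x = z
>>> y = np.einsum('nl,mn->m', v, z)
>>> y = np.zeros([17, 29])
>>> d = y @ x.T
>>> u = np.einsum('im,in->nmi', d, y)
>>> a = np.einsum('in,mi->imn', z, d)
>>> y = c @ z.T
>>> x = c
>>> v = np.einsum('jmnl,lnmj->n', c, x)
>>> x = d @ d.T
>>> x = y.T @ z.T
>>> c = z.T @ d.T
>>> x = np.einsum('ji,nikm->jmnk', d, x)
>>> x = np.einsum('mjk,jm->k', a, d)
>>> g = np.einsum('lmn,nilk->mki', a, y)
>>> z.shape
(3, 29)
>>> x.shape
(29,)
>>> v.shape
(3,)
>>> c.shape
(29, 17)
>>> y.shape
(29, 3, 3, 3)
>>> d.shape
(17, 3)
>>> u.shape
(29, 3, 17)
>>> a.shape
(3, 17, 29)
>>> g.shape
(17, 3, 3)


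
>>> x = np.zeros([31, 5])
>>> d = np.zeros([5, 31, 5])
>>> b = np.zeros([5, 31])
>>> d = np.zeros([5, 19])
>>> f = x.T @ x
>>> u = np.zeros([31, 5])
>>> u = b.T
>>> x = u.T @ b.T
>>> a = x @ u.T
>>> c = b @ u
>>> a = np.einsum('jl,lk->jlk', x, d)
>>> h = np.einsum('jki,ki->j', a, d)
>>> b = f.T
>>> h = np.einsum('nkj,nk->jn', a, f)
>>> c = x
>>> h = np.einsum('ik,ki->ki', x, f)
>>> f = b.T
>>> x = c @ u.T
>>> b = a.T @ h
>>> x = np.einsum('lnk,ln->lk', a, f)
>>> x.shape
(5, 19)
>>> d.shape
(5, 19)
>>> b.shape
(19, 5, 5)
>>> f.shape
(5, 5)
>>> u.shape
(31, 5)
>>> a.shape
(5, 5, 19)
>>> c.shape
(5, 5)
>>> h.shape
(5, 5)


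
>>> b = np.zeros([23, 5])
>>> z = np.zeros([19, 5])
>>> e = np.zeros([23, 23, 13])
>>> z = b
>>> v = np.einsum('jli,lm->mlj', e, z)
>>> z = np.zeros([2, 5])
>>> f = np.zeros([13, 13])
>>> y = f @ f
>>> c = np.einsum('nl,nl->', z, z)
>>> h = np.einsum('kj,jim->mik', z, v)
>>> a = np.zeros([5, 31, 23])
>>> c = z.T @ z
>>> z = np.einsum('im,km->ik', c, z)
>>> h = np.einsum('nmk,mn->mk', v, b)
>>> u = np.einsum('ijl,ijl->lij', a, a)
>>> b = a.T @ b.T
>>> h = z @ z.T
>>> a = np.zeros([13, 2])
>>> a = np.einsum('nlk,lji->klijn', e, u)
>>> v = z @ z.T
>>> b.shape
(23, 31, 23)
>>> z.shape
(5, 2)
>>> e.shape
(23, 23, 13)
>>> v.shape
(5, 5)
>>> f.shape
(13, 13)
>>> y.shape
(13, 13)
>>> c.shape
(5, 5)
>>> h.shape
(5, 5)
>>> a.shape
(13, 23, 31, 5, 23)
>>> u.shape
(23, 5, 31)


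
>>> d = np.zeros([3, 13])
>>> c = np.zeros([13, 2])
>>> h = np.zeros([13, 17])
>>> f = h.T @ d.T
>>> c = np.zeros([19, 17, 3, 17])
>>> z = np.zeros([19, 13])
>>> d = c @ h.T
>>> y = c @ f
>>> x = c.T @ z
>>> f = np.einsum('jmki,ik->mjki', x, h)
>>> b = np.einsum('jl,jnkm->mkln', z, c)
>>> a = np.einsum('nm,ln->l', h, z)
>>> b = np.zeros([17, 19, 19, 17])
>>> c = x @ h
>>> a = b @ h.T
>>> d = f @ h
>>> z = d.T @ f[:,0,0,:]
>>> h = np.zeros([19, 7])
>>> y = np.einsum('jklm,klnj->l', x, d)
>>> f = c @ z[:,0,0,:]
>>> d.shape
(3, 17, 17, 17)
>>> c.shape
(17, 3, 17, 17)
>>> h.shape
(19, 7)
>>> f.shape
(17, 3, 17, 13)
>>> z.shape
(17, 17, 17, 13)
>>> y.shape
(17,)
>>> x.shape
(17, 3, 17, 13)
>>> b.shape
(17, 19, 19, 17)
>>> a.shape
(17, 19, 19, 13)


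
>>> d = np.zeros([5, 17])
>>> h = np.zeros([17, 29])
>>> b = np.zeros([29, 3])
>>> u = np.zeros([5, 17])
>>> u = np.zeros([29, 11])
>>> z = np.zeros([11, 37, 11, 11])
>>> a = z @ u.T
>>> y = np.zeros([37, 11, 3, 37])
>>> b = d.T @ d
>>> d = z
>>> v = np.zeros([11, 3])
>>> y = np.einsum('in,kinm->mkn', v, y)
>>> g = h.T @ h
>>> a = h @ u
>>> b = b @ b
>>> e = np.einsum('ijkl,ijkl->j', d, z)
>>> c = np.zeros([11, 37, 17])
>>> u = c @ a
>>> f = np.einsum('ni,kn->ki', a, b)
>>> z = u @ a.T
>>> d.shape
(11, 37, 11, 11)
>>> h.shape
(17, 29)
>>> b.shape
(17, 17)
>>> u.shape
(11, 37, 11)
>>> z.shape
(11, 37, 17)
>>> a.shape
(17, 11)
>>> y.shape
(37, 37, 3)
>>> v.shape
(11, 3)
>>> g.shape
(29, 29)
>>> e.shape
(37,)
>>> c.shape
(11, 37, 17)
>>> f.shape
(17, 11)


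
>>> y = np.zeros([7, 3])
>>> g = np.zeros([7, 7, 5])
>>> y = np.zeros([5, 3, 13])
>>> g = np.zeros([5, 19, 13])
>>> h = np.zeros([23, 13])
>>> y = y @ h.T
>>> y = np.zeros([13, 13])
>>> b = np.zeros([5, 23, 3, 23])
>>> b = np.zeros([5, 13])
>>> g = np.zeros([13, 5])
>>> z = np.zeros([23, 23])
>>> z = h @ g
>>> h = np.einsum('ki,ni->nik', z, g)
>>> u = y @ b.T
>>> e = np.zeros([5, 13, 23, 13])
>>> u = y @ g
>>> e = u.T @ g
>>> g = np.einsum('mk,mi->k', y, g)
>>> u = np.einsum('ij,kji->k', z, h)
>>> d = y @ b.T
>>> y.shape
(13, 13)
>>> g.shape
(13,)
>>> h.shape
(13, 5, 23)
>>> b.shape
(5, 13)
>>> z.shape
(23, 5)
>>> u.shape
(13,)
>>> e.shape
(5, 5)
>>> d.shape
(13, 5)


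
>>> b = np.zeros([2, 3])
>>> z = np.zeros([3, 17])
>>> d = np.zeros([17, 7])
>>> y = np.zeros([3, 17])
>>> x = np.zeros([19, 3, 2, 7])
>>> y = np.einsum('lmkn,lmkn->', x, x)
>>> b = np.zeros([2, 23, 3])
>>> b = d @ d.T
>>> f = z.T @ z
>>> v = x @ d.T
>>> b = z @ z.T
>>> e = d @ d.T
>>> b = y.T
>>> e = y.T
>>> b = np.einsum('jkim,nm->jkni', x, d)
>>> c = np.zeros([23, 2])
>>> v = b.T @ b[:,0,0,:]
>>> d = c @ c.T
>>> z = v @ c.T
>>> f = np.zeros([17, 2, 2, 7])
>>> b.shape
(19, 3, 17, 2)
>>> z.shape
(2, 17, 3, 23)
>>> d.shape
(23, 23)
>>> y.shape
()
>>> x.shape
(19, 3, 2, 7)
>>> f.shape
(17, 2, 2, 7)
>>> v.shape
(2, 17, 3, 2)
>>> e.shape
()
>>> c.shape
(23, 2)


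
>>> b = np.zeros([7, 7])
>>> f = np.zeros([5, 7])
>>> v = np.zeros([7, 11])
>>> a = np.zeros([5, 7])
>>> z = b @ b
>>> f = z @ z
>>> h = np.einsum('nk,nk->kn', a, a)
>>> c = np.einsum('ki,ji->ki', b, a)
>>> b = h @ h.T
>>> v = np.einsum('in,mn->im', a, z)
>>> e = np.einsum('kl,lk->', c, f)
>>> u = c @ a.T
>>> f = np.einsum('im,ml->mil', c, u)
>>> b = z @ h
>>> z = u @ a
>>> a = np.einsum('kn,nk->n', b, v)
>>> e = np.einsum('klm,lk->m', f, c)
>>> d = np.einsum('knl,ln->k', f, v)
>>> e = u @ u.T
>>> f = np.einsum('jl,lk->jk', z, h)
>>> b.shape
(7, 5)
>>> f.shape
(7, 5)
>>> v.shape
(5, 7)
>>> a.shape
(5,)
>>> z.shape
(7, 7)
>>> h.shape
(7, 5)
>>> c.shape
(7, 7)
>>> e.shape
(7, 7)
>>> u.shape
(7, 5)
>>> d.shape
(7,)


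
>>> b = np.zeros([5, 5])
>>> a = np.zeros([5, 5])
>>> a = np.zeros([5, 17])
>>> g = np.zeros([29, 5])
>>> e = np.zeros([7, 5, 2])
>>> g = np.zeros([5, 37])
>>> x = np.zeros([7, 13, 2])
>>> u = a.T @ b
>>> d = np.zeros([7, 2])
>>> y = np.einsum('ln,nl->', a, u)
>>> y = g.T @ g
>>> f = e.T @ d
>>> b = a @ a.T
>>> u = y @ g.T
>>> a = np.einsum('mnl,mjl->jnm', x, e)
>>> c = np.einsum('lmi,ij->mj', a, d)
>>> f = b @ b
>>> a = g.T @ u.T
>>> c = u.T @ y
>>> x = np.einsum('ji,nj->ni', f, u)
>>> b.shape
(5, 5)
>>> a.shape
(37, 37)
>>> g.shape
(5, 37)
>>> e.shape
(7, 5, 2)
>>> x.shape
(37, 5)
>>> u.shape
(37, 5)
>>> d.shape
(7, 2)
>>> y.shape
(37, 37)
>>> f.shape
(5, 5)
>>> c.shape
(5, 37)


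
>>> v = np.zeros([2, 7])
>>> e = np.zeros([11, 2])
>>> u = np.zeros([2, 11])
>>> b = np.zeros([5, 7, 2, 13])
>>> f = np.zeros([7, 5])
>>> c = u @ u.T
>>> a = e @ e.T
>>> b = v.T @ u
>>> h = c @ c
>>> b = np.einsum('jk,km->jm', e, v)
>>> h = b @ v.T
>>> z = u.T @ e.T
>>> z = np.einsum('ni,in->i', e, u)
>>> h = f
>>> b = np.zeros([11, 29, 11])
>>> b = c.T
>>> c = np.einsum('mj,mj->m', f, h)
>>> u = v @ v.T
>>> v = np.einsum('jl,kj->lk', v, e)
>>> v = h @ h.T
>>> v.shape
(7, 7)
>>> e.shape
(11, 2)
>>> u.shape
(2, 2)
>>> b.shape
(2, 2)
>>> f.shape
(7, 5)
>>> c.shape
(7,)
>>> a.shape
(11, 11)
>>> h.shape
(7, 5)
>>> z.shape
(2,)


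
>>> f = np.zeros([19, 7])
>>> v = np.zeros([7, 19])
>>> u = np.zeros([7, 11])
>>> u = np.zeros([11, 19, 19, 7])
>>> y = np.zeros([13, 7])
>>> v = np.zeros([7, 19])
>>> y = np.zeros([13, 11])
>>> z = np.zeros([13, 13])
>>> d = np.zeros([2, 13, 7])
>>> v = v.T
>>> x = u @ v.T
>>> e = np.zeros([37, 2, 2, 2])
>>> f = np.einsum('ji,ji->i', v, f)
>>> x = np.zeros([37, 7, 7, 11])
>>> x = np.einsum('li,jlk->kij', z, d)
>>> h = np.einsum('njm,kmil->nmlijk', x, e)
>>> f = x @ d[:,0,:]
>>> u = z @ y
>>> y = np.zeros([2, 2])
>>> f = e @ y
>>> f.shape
(37, 2, 2, 2)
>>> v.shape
(19, 7)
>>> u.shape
(13, 11)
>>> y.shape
(2, 2)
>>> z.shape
(13, 13)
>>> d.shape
(2, 13, 7)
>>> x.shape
(7, 13, 2)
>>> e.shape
(37, 2, 2, 2)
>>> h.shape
(7, 2, 2, 2, 13, 37)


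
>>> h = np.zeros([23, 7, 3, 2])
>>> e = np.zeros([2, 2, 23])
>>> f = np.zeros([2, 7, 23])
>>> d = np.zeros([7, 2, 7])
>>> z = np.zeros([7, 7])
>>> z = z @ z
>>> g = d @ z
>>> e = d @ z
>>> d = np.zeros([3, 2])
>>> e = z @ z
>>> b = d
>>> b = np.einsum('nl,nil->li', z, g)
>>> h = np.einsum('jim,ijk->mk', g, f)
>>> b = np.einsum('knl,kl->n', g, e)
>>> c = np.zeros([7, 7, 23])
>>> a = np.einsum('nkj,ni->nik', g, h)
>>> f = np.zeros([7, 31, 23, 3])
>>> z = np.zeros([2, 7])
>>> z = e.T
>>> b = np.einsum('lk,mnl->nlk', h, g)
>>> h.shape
(7, 23)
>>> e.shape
(7, 7)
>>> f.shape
(7, 31, 23, 3)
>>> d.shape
(3, 2)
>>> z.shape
(7, 7)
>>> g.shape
(7, 2, 7)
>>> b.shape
(2, 7, 23)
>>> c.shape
(7, 7, 23)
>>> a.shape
(7, 23, 2)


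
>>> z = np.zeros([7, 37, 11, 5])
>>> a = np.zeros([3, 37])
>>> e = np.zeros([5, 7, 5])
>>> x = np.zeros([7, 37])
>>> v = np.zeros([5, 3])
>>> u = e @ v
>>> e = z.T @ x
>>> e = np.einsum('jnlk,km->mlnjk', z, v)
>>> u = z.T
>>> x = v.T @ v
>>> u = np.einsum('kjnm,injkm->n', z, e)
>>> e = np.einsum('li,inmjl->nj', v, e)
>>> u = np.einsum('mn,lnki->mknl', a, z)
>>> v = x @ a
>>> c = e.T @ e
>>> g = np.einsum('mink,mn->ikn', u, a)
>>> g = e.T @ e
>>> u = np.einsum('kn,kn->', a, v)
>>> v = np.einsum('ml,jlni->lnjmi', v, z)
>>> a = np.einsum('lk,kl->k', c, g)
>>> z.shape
(7, 37, 11, 5)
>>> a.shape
(7,)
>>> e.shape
(11, 7)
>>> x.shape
(3, 3)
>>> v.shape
(37, 11, 7, 3, 5)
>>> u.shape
()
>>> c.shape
(7, 7)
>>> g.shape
(7, 7)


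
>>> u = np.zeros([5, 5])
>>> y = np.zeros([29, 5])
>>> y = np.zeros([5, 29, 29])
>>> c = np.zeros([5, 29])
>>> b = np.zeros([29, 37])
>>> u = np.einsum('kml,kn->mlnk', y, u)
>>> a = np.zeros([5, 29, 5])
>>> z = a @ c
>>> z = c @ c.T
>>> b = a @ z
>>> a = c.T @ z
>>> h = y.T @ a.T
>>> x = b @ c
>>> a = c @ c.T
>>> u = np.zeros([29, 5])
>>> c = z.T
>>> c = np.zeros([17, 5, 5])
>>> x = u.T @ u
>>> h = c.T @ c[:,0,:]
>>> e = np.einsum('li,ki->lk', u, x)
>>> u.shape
(29, 5)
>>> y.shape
(5, 29, 29)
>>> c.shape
(17, 5, 5)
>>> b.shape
(5, 29, 5)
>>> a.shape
(5, 5)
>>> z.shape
(5, 5)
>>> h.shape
(5, 5, 5)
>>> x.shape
(5, 5)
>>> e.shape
(29, 5)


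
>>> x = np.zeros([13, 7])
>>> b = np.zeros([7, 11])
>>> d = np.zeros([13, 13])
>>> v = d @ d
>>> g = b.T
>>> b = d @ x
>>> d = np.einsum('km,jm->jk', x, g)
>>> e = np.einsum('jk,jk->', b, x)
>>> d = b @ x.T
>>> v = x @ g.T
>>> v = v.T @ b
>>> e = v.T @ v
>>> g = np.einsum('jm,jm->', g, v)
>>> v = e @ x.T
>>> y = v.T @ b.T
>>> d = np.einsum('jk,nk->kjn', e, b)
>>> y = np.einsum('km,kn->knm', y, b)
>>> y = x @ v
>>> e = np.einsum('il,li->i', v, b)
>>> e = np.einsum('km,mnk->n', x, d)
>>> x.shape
(13, 7)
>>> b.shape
(13, 7)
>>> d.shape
(7, 7, 13)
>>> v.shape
(7, 13)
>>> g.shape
()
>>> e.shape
(7,)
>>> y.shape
(13, 13)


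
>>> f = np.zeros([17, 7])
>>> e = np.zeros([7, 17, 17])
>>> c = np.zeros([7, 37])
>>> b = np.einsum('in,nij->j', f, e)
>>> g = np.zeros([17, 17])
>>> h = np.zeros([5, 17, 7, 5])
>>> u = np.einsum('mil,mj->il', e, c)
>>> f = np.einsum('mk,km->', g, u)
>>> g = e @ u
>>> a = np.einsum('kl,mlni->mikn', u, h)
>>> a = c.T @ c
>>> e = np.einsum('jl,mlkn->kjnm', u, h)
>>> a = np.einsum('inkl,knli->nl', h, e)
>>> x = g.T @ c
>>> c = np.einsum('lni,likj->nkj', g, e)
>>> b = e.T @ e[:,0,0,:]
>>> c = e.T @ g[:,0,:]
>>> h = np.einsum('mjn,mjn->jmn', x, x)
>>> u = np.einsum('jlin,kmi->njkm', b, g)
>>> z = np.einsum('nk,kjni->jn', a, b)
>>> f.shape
()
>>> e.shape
(7, 17, 5, 5)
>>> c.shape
(5, 5, 17, 17)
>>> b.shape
(5, 5, 17, 5)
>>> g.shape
(7, 17, 17)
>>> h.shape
(17, 17, 37)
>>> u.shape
(5, 5, 7, 17)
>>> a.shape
(17, 5)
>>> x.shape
(17, 17, 37)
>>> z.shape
(5, 17)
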